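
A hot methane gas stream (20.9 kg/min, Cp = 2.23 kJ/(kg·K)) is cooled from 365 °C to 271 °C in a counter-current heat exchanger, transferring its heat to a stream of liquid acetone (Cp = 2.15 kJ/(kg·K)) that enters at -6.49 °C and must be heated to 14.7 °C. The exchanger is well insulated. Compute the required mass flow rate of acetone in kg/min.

Heat released by hot stream: Q = 20.9 × 2.23 × (365 − 271) = 4381.1 kJ/min
Energy balance on cold side (adiabatic exchanger): Q = ṁ_c·Cp_c·(T_c,out − T_c,in)
ṁ_c = 4381.1 / [2.15 × (14.7 − -6.49)] = 96.163 kg/min

ṁ_c = 96.2 kg/min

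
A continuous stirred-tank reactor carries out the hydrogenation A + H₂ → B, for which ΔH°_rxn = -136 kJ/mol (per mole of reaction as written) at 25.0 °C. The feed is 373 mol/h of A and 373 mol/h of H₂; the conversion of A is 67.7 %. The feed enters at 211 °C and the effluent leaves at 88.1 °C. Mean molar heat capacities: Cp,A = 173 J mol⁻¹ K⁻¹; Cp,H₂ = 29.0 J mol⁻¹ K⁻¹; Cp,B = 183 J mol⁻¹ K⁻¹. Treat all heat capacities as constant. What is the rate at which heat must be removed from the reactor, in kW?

Q_out = 12.2 kW

Extent of reaction ξ = 0.677 × 373 = 252.52 mol/h
Reaction term: ξ·ΔH°_rxn = 252.52 × -136 = -34343 kJ/h
Sensible, feed 211→25 °C: -14014 kJ/h
Outlet flows (mol/h): A 120.48, H₂ 120.48, B 252.52
Sensible, products 25→88.1 °C: 4451.6 kJ/h
Q = ΔH = -43906 kJ/h = -12.196 kW
Heat removed = 12.196 kW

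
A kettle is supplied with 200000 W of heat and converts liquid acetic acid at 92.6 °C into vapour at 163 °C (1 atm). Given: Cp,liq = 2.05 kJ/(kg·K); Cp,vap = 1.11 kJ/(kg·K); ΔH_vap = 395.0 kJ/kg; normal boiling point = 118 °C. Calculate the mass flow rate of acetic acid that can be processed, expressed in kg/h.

Δh = 2.05×(118−92.6) + 395.0 + 1.11×(163−118) = 497.02 kJ/kg
Q = 200000 W = 200 kJ/s = 720000 kJ/h
ṁ = Q/Δh = 720000 / 497.02 = 1448.6 kg/h

ṁ = 1450 kg/h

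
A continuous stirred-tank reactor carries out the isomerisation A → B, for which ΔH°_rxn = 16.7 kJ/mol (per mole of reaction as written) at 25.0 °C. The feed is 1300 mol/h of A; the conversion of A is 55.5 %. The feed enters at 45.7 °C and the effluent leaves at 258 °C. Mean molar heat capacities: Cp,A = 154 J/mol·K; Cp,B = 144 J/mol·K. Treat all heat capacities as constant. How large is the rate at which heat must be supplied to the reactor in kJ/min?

Q_in = 881 kJ/min

Extent of reaction ξ = 0.555 × 1300 = 721.5 mol/h
Reaction term: ξ·ΔH°_rxn = 721.5 × 16.7 = 12049 kJ/h
Sensible, feed 45.7→25 °C: -4144.1 kJ/h
Outlet flows (mol/h): A 578.5, B 721.5
Sensible, products 25→258 °C: 44966 kJ/h
Q = ΔH = 52870 kJ/h = 14.686 kW
Heat supplied = 881.17 kJ/min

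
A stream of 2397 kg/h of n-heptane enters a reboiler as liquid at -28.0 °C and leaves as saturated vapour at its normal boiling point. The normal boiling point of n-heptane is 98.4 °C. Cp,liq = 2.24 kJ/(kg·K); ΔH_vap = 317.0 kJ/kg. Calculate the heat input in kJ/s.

Q = 400 kJ/s

liquid -28.0→98.4 °C: 283.14 kJ/kg
vaporisation at 98.4 °C: 317 kJ/kg
Δh = 283.14 + 317 = 600.14 kJ/kg
Q = ṁ·Δh = 2397 kg/h × 600.14 kJ/kg = 1.4385e+06 kJ/h
|Q| = 399.59 kW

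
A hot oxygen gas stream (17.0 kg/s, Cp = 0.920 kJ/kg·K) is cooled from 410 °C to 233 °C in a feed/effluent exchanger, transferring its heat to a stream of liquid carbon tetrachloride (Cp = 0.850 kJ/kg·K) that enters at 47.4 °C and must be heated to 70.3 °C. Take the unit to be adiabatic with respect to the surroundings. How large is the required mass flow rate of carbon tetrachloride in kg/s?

Heat released by hot stream: Q = 17.0 × 0.920 × (410 − 233) = 2768.3 kJ/s
Energy balance on cold side (adiabatic exchanger): Q = ṁ_c·Cp_c·(T_c,out − T_c,in)
ṁ_c = 2768.3 / [0.850 × (70.3 − 47.4)] = 142.22 kg/s

ṁ_c = 142 kg/s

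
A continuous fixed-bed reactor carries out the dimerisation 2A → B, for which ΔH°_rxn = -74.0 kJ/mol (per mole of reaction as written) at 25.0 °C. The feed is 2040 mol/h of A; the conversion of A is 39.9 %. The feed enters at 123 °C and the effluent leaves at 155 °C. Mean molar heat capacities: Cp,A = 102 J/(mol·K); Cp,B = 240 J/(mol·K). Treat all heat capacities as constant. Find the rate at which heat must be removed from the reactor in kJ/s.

Q_out = 5.99 kJ/s

Extent of reaction ξ = 0.399 × 2040 / 2 = 406.98 mol/h
Reaction term: ξ·ΔH°_rxn = 406.98 × -74.0 = -30117 kJ/h
Sensible, feed 123→25 °C: -20392 kJ/h
Outlet flows (mol/h): A 1226, B 406.98
Sensible, products 25→155 °C: 28955 kJ/h
Q = ΔH = -21553 kJ/h = -5.987 kW
Heat removed = 5.987 kJ/s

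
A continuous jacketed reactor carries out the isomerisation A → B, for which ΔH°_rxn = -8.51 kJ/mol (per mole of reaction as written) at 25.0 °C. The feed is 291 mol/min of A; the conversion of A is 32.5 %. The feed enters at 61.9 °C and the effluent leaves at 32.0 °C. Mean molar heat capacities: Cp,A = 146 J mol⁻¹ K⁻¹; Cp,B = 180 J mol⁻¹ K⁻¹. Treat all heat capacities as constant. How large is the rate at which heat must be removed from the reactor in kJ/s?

Q_out = 34.2 kJ/s

Extent of reaction ξ = 0.325 × 291 = 94.575 mol/min
Reaction term: ξ·ΔH°_rxn = 94.575 × -8.51 = -804.83 kJ/min
Sensible, feed 61.9→25 °C: -1567.7 kJ/min
Outlet flows (mol/min): A 196.43, B 94.575
Sensible, products 25→32.0 °C: 319.91 kJ/min
Q = ΔH = -2052.7 kJ/min = -34.211 kW
Heat removed = 34.211 kJ/s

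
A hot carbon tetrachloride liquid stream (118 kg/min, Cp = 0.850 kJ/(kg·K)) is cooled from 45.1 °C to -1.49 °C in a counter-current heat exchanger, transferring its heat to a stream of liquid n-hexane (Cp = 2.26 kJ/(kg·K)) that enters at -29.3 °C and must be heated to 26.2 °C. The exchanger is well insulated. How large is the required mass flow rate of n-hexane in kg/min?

Heat released by hot stream: Q = 118 × 0.850 × (45.1 − -1.49) = 4673 kJ/min
Energy balance on cold side (adiabatic exchanger): Q = ṁ_c·Cp_c·(T_c,out − T_c,in)
ṁ_c = 4673 / [2.26 × (26.2 − -29.3)] = 37.256 kg/min

ṁ_c = 37.3 kg/min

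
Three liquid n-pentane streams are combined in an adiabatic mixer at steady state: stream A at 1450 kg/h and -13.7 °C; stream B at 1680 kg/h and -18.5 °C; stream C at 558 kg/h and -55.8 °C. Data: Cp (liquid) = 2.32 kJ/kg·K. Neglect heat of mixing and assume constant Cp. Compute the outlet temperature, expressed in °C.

T_out = -22.3 °C

Energy balance with Q = 0: Σ ṁᵢCp,ᵢ(T_out − Tᵢ) = 0
T_out = Σ ṁᵢCp,ᵢTᵢ / Σ ṁᵢCp,ᵢ
      = -190430 / 8556.2 = -22.256 °C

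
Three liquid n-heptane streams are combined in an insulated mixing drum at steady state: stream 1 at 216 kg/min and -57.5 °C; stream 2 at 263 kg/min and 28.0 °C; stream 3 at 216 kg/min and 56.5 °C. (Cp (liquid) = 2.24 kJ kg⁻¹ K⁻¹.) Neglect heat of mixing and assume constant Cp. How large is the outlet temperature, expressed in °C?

Energy balance with Q = 0: Σ ṁᵢCp,ᵢ(T_out − Tᵢ) = 0
Σ ṁᵢCp,ᵢTᵢ = 216×2.24×-57.5 + 263×2.24×28.0 + 216×2.24×56.5 = 16012
Σ ṁᵢCp,ᵢ = 216×2.24 + 263×2.24 + 216×2.24 = 1556.8
T_out = 16012 / 1556.8 = 10.285 °C

T_out = 10.3 °C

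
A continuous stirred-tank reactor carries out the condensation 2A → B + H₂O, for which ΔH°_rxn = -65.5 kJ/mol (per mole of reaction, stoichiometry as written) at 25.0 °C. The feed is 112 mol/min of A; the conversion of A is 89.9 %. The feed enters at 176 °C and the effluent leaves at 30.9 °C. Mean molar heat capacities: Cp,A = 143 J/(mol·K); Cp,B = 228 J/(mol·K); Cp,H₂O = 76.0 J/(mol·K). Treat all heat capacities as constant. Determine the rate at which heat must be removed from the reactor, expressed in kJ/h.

Extent of reaction ξ = 0.899 × 112 / 2 = 50.344 mol/min
Reaction term: ξ·ΔH°_rxn = 50.344 × -65.5 = -3297.5 kJ/min
Sensible, feed 176→25 °C: -2418.4 kJ/min
Outlet flows (mol/min): A 11.312, B 50.344, H₂O 50.344
Sensible, products 25→30.9 °C: 99.841 kJ/min
Q = ΔH = -5616.1 kJ/min = -93.602 kW
Heat removed = 336970 kJ/h

Q_out = 337000 kJ/h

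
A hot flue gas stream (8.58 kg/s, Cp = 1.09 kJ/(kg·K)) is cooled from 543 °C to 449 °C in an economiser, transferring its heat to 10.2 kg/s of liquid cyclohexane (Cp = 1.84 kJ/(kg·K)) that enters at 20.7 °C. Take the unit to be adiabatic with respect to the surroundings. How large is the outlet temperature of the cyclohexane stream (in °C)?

T_c,out = 67.5 °C

Heat released by hot stream: Q = 8.58 × 1.09 × (543 − 449) = 879.11 kJ/s
Energy balance on cold side (adiabatic exchanger): Q = ṁ_c·Cp_c·(T_c,out − T_c,in)
T_c,out = 20.7 + 879.11/(10.2 × 1.84) = 67.541 °C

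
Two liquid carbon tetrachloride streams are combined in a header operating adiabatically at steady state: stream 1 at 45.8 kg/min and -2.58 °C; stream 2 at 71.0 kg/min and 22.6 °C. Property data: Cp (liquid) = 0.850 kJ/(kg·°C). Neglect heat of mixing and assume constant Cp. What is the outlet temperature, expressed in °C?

No heat crosses the boundary, so H_out = H_in.
Σ ṁᵢCp,ᵢTᵢ = 45.8×0.850×-2.58 + 71.0×0.850×22.6 = 1263.5
Σ ṁᵢCp,ᵢ = 45.8×0.850 + 71.0×0.850 = 99.28
T_out = 1263.5 / 99.28 = 12.726 °C

T_out = 12.7 °C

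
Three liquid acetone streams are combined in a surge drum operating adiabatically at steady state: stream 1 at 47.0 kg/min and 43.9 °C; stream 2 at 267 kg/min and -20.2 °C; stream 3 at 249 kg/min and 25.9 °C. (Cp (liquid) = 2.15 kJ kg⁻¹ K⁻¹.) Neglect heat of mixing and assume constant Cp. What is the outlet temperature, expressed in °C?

Adiabatic, steady state ⇒ Σ ṁᵢCp,ᵢ(T_out − Tᵢ) = 0
T_out = Σ ṁᵢCp,ᵢTᵢ / Σ ṁᵢCp,ᵢ
      = 6705.9 / 1210.5 = 5.54 °C

T_out = 5.54 °C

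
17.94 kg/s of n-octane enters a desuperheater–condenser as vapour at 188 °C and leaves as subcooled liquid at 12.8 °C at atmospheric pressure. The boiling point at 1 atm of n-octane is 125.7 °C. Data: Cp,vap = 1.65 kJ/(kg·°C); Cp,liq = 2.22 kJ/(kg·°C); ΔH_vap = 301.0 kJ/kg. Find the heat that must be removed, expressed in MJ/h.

Q_c = 42300 MJ/h

vapour 188→125.7 °C: -102.79 kJ/kg
condensation at 125.7 °C: -301 kJ/kg
liquid 125.7→12.8 °C: -250.64 kJ/kg
Δh = -102.79 + -301 + -250.64 = -654.43 kJ/kg
Q = ṁ·Δh = 17.94 kg/s × -654.43 kJ/kg = -11741 kJ/s
|Q| = 11741 kW = 42266 MJ/h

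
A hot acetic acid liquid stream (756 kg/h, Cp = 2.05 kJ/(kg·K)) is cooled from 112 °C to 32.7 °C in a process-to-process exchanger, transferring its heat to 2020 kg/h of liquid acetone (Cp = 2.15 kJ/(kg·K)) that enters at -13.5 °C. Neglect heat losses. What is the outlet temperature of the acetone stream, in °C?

T_c,out = 14.8 °C

Heat released by hot stream: Q = 756 × 2.05 × (112 − 32.7) = 122900 kJ/h
Energy balance on cold side (adiabatic exchanger): Q = ṁ_c·Cp_c·(T_c,out − T_c,in)
T_c,out = -13.5 + 122900/(2020 × 2.15) = 14.798 °C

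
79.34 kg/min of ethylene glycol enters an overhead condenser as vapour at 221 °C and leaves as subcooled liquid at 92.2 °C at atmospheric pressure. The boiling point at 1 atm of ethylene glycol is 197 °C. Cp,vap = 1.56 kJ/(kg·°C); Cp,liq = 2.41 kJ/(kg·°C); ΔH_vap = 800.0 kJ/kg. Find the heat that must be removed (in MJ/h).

Q_c = 5190 MJ/h

vapour 221→197 °C: -37.44 kJ/kg
condensation at 197 °C: -800 kJ/kg
liquid 197→92.2 °C: -252.57 kJ/kg
Δh = -37.44 + -800 + -252.57 = -1090 kJ/kg
Q = ṁ·Δh = 79.34 kg/min × -1090 kJ/kg = -86481 kJ/min
|Q| = 1441.4 kW = 5188.9 MJ/h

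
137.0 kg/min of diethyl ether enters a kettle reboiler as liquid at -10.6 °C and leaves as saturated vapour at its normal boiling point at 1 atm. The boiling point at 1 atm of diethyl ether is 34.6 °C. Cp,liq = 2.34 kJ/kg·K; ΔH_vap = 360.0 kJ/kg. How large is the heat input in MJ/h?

liquid -10.6→34.6 °C: 105.77 kJ/kg
vaporisation at 34.6 °C: 360 kJ/kg
Δh = 105.77 + 360 = 465.77 kJ/kg
Q = ṁ·Δh = 137.0 kg/min × 465.77 kJ/kg = 63810 kJ/min
|Q| = 1063.5 kW = 3828.6 MJ/h

Q = 3830 MJ/h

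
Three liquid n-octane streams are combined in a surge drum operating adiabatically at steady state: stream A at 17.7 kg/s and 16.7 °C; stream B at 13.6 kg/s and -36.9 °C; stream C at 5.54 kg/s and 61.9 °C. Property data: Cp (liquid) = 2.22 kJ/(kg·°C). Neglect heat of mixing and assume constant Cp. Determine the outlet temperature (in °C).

Energy balance with Q = 0: Σ ṁᵢCp,ᵢ(T_out − Tᵢ) = 0
T_out = Σ ṁᵢCp,ᵢTᵢ / Σ ṁᵢCp,ᵢ
      = 303.42 / 81.785 = 3.71 °C

T_out = 3.71 °C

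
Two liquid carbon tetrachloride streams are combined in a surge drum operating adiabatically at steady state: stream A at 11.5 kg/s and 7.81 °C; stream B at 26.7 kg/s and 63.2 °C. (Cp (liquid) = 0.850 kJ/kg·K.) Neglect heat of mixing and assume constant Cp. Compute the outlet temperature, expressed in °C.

Energy balance with Q = 0: Σ ṁᵢCp,ᵢ(T_out − Tᵢ) = 0
T_out = Σ ṁᵢCp,ᵢTᵢ / Σ ṁᵢCp,ᵢ
      = 1510.7 / 32.47 = 46.525 °C

T_out = 46.5 °C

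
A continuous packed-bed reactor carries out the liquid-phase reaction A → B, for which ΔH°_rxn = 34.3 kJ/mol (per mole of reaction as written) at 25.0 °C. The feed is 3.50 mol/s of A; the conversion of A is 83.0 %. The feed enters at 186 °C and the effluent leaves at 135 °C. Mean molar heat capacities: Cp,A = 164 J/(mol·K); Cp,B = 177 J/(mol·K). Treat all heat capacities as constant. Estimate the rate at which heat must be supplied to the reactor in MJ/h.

Q_in = 268 MJ/h

Extent of reaction ξ = 0.830 × 3.50 = 2.905 mol/s
Reaction term: ξ·ΔH°_rxn = 2.905 × 34.3 = 99.641 kJ/s
Sensible, feed 186→25 °C: -92.414 kJ/s
Outlet flows (mol/s): A 0.595, B 2.905
Sensible, products 25→135 °C: 67.294 kJ/s
Q = ΔH = 74.522 kJ/s = 74.522 kW
Heat supplied = 268.28 MJ/h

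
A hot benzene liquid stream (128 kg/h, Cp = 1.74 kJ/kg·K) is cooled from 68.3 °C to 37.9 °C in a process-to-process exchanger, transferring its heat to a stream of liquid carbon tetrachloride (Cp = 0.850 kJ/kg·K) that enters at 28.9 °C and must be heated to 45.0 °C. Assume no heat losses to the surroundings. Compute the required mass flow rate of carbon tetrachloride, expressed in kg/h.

ṁ_c = 495 kg/h

Heat released by hot stream: Q = 128 × 1.74 × (68.3 − 37.9) = 6770.7 kJ/h
Energy balance on cold side (adiabatic exchanger): Q = ṁ_c·Cp_c·(T_c,out − T_c,in)
ṁ_c = 6770.7 / [0.850 × (45.0 − 28.9)] = 494.75 kg/h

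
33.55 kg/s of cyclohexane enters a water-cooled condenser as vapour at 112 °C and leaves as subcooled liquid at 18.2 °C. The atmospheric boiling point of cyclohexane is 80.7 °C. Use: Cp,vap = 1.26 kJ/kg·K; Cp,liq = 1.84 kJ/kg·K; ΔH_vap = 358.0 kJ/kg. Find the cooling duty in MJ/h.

vapour 112→80.7 °C: -39.438 kJ/kg
condensation at 80.7 °C: -358 kJ/kg
liquid 80.7→18.2 °C: -115 kJ/kg
Δh = -39.438 + -358 + -115 = -512.44 kJ/kg
Q = ṁ·Δh = 33.55 kg/s × -512.44 kJ/kg = -17192 kJ/s
|Q| = 17192 kW = 61892 MJ/h

Q_c = 61900 MJ/h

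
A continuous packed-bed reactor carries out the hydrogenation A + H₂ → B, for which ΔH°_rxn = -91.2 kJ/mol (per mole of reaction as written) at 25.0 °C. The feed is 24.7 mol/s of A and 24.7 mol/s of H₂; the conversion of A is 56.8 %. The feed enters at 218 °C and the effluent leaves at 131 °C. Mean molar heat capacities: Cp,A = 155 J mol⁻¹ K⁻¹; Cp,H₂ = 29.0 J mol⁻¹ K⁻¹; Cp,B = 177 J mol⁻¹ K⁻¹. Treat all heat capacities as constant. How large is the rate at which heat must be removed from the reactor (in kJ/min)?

Q_out = 101000 kJ/min

Extent of reaction ξ = 0.568 × 24.7 = 14.03 mol/s
Reaction term: ξ·ΔH°_rxn = 14.03 × -91.2 = -1279.5 kJ/s
Sensible, feed 218→25 °C: -877.15 kJ/s
Outlet flows (mol/s): A 10.67, H₂ 10.67, B 14.03
Sensible, products 25→131 °C: 471.34 kJ/s
Q = ΔH = -1685.3 kJ/s = -1685.3 kW
Heat removed = 101120 kJ/min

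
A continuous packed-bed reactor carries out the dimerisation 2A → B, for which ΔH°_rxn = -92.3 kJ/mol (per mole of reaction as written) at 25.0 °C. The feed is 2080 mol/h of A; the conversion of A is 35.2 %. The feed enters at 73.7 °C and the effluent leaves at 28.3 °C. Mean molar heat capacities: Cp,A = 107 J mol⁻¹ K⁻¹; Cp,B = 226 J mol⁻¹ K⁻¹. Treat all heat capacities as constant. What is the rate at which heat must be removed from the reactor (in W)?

Extent of reaction ξ = 0.352 × 2080 / 2 = 366.08 mol/h
Reaction term: ξ·ΔH°_rxn = 366.08 × -92.3 = -33789 kJ/h
Sensible, feed 73.7→25 °C: -10839 kJ/h
Outlet flows (mol/h): A 1347.8, B 366.08
Sensible, products 25→28.3 °C: 748.94 kJ/h
Q = ΔH = -43879 kJ/h = -12.189 kW
Heat removed = 12189 W

Q_out = 12200 W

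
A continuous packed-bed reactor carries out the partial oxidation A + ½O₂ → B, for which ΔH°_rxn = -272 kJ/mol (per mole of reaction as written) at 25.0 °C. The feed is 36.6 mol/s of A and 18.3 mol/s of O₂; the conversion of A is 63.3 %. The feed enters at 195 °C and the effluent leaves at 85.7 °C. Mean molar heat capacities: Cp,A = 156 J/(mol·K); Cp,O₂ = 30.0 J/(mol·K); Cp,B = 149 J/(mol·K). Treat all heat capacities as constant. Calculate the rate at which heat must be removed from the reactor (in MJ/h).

Q_out = 25300 MJ/h

Extent of reaction ξ = 0.633 × 36.6 = 23.168 mol/s
Reaction term: ξ·ΔH°_rxn = 23.168 × -272 = -6301.6 kJ/s
Sensible, feed 195→25 °C: -1064 kJ/s
Outlet flows (mol/s): A 13.432, O₂ 6.7161, B 23.168
Sensible, products 25→85.7 °C: 348.96 kJ/s
Q = ΔH = -7016.6 kJ/s = -7016.6 kW
Heat removed = 25260 MJ/h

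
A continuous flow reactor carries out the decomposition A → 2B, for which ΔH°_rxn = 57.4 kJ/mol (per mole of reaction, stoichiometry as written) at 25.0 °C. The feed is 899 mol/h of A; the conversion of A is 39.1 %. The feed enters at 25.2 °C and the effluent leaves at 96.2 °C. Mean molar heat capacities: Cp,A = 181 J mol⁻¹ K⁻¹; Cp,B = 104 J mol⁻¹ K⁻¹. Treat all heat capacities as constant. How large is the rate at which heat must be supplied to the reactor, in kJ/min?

Q_in = 540 kJ/min

Extent of reaction ξ = 0.391 × 899 = 351.51 mol/h
Reaction term: ξ·ΔH°_rxn = 351.51 × 57.4 = 20177 kJ/h
Sensible, feed 25.2→25 °C: -32.544 kJ/h
Outlet flows (mol/h): A 547.49, B 703.02
Sensible, products 25→96.2 °C: 12261 kJ/h
Q = ΔH = 32405 kJ/h = 9.0015 kW
Heat supplied = 540.09 kJ/min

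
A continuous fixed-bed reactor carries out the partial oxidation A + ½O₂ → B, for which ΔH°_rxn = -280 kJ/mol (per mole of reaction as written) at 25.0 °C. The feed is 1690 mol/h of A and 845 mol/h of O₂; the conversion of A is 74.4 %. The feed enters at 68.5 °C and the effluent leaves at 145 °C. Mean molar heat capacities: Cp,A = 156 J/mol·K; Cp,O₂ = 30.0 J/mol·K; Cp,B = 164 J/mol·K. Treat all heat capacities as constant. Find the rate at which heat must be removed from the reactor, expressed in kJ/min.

Q_out = 5520 kJ/min

Extent of reaction ξ = 0.744 × 1690 = 1257.4 mol/h
Reaction term: ξ·ΔH°_rxn = 1257.4 × -280 = -352060 kJ/h
Sensible, feed 68.5→25 °C: -12571 kJ/h
Outlet flows (mol/h): A 432.64, O₂ 216.32, B 1257.4
Sensible, products 25→145 °C: 33623 kJ/h
Q = ΔH = -331010 kJ/h = -91.947 kW
Heat removed = 5516.8 kJ/min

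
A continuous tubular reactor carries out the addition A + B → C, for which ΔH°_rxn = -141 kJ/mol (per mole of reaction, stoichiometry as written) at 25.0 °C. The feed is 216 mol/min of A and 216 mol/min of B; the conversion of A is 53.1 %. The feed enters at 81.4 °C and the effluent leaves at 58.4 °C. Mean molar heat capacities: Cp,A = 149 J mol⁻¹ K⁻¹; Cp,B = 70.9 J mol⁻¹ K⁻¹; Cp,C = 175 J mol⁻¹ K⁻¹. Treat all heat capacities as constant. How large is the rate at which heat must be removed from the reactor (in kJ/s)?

Extent of reaction ξ = 0.531 × 216 = 114.7 mol/min
Reaction term: ξ·ΔH°_rxn = 114.7 × -141 = -16172 kJ/min
Sensible, feed 81.4→25 °C: -2678.9 kJ/min
Outlet flows (mol/min): A 101.3, B 101.3, C 114.7
Sensible, products 25→58.4 °C: 1414.4 kJ/min
Q = ΔH = -17437 kJ/min = -290.61 kW
Heat removed = 290.61 kJ/s

Q_out = 291 kJ/s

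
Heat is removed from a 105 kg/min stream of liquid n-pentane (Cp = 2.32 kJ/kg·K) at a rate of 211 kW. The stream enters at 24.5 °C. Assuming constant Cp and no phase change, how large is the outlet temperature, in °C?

Q = 211 kW = 12660 kJ/min
ΔT = Q/(ṁ·Cp) = 12660/(105×2.32) = 51.97 K
T_out = 24.5 − 51.97 = -27.47 °C

T_out = -27.5 °C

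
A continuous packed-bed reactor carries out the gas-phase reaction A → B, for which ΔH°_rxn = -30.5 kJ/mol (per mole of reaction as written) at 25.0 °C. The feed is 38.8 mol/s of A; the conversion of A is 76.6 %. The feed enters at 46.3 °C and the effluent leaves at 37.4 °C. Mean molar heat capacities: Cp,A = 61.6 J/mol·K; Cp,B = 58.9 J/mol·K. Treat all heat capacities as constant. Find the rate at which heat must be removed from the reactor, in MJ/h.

Extent of reaction ξ = 0.766 × 38.8 = 29.721 mol/s
Reaction term: ξ·ΔH°_rxn = 29.721 × -30.5 = -906.48 kJ/s
Sensible, feed 46.3→25 °C: -50.909 kJ/s
Outlet flows (mol/s): A 9.0792, B 29.721
Sensible, products 25→37.4 °C: 28.642 kJ/s
Q = ΔH = -928.75 kJ/s = -928.75 kW
Heat removed = 3343.5 MJ/h

Q_out = 3340 MJ/h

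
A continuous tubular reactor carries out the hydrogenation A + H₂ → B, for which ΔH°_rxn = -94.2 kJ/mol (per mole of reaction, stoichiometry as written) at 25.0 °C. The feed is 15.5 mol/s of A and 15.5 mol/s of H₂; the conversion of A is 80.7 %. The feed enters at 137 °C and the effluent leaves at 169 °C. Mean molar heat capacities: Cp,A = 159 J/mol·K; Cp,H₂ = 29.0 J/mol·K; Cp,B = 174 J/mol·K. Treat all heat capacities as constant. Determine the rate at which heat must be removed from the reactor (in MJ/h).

Q_out = 4000 MJ/h

Extent of reaction ξ = 0.807 × 15.5 = 12.509 mol/s
Reaction term: ξ·ΔH°_rxn = 12.509 × -94.2 = -1178.3 kJ/s
Sensible, feed 137→25 °C: -326.37 kJ/s
Outlet flows (mol/s): A 2.9915, H₂ 2.9915, B 12.509
Sensible, products 25→169 °C: 394.4 kJ/s
Q = ΔH = -1110.3 kJ/s = -1110.3 kW
Heat removed = 3997 MJ/h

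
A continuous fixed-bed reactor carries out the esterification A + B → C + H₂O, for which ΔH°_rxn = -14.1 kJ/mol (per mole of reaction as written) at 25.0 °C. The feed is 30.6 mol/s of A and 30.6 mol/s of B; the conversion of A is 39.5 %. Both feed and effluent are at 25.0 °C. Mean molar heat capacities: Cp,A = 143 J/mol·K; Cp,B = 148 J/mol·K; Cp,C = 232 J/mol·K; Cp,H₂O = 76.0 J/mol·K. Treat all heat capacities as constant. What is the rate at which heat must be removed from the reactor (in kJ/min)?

Extent of reaction ξ = 0.395 × 30.6 = 12.087 mol/s
Reaction term: ξ·ΔH°_rxn = 12.087 × -14.1 = -170.43 kJ/s
Q = ΔH = -170.43 kJ/s = -170.43 kW
Heat removed = 10226 kJ/min

Q_out = 10200 kJ/min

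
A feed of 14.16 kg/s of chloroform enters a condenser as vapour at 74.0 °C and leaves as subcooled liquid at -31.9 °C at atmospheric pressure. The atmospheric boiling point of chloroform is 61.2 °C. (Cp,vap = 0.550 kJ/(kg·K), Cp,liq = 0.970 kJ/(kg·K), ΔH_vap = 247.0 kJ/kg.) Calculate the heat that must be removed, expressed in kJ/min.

Q_c = 293000 kJ/min

vapour 74.0→61.2 °C: -7.04 kJ/kg
condensation at 61.2 °C: -247 kJ/kg
liquid 61.2→-31.9 °C: -90.307 kJ/kg
Δh = -7.04 + -247 + -90.307 = -344.35 kJ/kg
Q = ṁ·Δh = 14.16 kg/s × -344.35 kJ/kg = -4876 kJ/s
|Q| = 4876 kW = 292560 kJ/min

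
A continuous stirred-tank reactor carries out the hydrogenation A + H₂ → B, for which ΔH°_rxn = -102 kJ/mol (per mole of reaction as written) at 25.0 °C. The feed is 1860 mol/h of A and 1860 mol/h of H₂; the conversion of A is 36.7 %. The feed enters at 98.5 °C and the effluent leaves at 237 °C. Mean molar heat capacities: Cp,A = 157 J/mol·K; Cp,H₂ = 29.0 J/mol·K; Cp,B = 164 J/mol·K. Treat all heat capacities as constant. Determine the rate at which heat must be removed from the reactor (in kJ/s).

Extent of reaction ξ = 0.367 × 1860 = 682.62 mol/h
Reaction term: ξ·ΔH°_rxn = 682.62 × -102 = -69627 kJ/h
Sensible, feed 98.5→25 °C: -25428 kJ/h
Outlet flows (mol/h): A 1177.4, H₂ 1177.4, B 682.62
Sensible, products 25→237 °C: 70160 kJ/h
Q = ΔH = -24896 kJ/h = -6.9154 kW
Heat removed = 6.9154 kJ/s

Q_out = 6.92 kJ/s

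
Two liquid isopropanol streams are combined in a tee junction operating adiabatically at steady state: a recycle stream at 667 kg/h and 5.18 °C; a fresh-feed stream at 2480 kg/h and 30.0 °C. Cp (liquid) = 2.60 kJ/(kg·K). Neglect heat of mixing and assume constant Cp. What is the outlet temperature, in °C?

T_out = 24.7 °C

No heat crosses the boundary, so H_out = H_in.
T_out = Σ ṁᵢCp,ᵢTᵢ / Σ ṁᵢCp,ᵢ
      = 202420 / 8182.2 = 24.739 °C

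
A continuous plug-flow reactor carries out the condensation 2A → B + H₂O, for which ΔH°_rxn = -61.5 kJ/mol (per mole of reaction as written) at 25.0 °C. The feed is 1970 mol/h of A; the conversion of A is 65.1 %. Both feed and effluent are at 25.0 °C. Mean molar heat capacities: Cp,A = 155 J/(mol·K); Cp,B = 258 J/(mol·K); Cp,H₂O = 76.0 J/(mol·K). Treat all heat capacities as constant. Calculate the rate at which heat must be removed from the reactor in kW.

Extent of reaction ξ = 0.651 × 1970 / 2 = 641.24 mol/h
Reaction term: ξ·ΔH°_rxn = 641.24 × -61.5 = -39436 kJ/h
Q = ΔH = -39436 kJ/h = -10.954 kW
Heat removed = 10.954 kW

Q_out = 11.0 kW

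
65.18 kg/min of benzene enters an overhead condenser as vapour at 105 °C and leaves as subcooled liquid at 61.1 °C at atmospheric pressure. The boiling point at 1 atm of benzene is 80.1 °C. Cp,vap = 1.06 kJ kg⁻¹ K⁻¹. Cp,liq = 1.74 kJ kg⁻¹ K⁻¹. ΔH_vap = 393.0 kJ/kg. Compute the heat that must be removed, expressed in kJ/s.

Q_c = 492 kJ/s

vapour 105→80.1 °C: -26.394 kJ/kg
condensation at 80.1 °C: -393 kJ/kg
liquid 80.1→61.1 °C: -33.06 kJ/kg
Δh = -26.394 + -393 + -33.06 = -452.45 kJ/kg
Q = ṁ·Δh = 65.18 kg/min × -452.45 kJ/kg = -29491 kJ/min
|Q| = 491.52 kW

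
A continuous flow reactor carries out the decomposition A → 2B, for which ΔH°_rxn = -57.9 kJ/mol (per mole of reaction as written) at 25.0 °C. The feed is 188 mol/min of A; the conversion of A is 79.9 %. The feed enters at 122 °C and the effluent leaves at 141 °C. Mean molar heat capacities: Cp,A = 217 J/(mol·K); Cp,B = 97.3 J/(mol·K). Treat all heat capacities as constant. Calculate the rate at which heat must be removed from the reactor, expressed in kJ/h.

Extent of reaction ξ = 0.799 × 188 = 150.21 mol/min
Reaction term: ξ·ΔH°_rxn = 150.21 × -57.9 = -8697.3 kJ/min
Sensible, feed 122→25 °C: -3957.2 kJ/min
Outlet flows (mol/min): A 37.788, B 300.42
Sensible, products 25→141 °C: 4342 kJ/min
Q = ΔH = -8312.5 kJ/min = -138.54 kW
Heat removed = 498750 kJ/h

Q_out = 499000 kJ/h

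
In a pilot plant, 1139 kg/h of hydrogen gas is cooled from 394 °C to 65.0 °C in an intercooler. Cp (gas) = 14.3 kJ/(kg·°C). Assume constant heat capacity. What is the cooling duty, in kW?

Q_c = 1490 kW

Q = ṁ·Cp·ΔT = 1139 × 14.3 × (65.0 − 394) = -5.3587e+06 kJ/h
Converting: 5.3587e+06 / 3600 s = 1488.5 kW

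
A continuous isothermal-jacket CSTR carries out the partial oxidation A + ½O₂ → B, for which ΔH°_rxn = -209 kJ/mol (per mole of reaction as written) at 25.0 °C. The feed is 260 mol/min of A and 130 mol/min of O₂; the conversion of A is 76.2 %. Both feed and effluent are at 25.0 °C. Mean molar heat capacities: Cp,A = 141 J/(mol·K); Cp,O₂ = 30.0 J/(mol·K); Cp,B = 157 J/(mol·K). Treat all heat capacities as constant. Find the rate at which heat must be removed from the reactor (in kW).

Extent of reaction ξ = 0.762 × 260 = 198.12 mol/min
Reaction term: ξ·ΔH°_rxn = 198.12 × -209 = -41407 kJ/min
Q = ΔH = -41407 kJ/min = -690.12 kW
Heat removed = 690.12 kW

Q_out = 690 kW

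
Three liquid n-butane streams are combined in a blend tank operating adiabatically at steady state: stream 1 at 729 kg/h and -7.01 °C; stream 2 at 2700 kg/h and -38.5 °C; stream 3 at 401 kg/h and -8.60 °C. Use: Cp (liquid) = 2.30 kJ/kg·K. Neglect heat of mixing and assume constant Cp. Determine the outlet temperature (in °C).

T_out = -29.4 °C

Energy balance with Q = 0: Σ ṁᵢCp,ᵢ(T_out − Tᵢ) = 0
Σ ṁᵢCp,ᵢTᵢ = 729×2.30×-7.01 + 2700×2.30×-38.5 + 401×2.30×-8.60 = -258770
Σ ṁᵢCp,ᵢ = 729×2.30 + 2700×2.30 + 401×2.30 = 8809
T_out = -258770 / 8809 = -29.376 °C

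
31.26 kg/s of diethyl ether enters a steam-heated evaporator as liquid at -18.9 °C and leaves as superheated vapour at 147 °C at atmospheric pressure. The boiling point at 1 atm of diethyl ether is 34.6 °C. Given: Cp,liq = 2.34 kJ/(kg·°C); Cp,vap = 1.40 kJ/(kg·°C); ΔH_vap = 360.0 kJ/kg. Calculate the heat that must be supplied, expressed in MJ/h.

liquid -18.9→34.6 °C: 125.19 kJ/kg
vaporisation at 34.6 °C: 360 kJ/kg
vapour 34.6→147 °C: 157.36 kJ/kg
Δh = 125.19 + 360 + 157.36 = 642.55 kJ/kg
Q = ṁ·Δh = 31.26 kg/s × 642.55 kJ/kg = 20086 kJ/s
|Q| = 20086 kW = 72310 MJ/h

Q = 72300 MJ/h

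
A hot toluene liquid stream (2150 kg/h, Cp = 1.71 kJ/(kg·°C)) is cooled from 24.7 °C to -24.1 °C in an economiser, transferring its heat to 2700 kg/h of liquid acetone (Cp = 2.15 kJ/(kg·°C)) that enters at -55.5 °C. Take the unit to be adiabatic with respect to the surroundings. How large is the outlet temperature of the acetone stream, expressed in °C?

Heat released by hot stream: Q = 2150 × 1.71 × (24.7 − -24.1) = 179410 kJ/h
Energy balance on cold side (adiabatic exchanger): Q = ṁ_c·Cp_c·(T_c,out − T_c,in)
T_c,out = -55.5 + 179410/(2700 × 2.15) = -24.593 °C

T_c,out = -24.6 °C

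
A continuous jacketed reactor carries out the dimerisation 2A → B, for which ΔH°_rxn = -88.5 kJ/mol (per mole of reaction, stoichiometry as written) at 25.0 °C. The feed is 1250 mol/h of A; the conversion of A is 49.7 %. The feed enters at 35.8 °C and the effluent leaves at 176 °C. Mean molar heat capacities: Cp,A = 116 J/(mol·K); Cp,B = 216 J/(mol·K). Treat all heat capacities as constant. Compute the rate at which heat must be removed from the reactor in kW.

Extent of reaction ξ = 0.497 × 1250 / 2 = 310.62 mol/h
Reaction term: ξ·ΔH°_rxn = 310.62 × -88.5 = -27490 kJ/h
Sensible, feed 35.8→25 °C: -1566 kJ/h
Outlet flows (mol/h): A 628.75, B 310.62
Sensible, products 25→176 °C: 21145 kJ/h
Q = ΔH = -7911.8 kJ/h = -2.1977 kW
Heat removed = 2.1977 kW

Q_out = 2.20 kW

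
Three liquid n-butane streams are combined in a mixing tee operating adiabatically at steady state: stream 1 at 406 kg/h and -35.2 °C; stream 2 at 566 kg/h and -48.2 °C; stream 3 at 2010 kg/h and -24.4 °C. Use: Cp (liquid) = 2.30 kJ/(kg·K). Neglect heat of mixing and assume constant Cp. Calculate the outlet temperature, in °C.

No heat crosses the boundary, so H_out = H_in.
Σ ṁᵢCp,ᵢTᵢ = 406×2.30×-35.2 + 566×2.30×-48.2 + 2010×2.30×-24.4 = -208420
Σ ṁᵢCp,ᵢ = 406×2.30 + 566×2.30 + 2010×2.30 = 6858.6
T_out = -208420 / 6858.6 = -30.388 °C

T_out = -30.4 °C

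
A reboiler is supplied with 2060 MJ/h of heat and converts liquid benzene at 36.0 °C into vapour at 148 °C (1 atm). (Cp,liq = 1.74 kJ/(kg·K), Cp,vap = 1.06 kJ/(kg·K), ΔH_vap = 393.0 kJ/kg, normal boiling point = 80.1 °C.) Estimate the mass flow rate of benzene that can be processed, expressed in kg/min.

ṁ = 63.4 kg/min

Δh = 1.74×(80.1−36.0) + 393.0 + 1.06×(148−80.1) = 541.71 kJ/kg
Q = 2060 MJ/h = 572.22 kJ/s = 34333 kJ/min
ṁ = Q/Δh = 34333 / 541.71 = 63.38 kg/min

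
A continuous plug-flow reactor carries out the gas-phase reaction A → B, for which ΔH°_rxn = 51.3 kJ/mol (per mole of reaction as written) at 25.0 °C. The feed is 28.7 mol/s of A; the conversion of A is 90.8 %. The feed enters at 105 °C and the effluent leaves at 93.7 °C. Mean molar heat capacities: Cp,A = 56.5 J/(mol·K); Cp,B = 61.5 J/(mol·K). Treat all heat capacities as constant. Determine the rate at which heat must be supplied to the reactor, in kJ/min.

Extent of reaction ξ = 0.908 × 28.7 = 26.06 mol/s
Reaction term: ξ·ΔH°_rxn = 26.06 × 51.3 = 1336.9 kJ/s
Sensible, feed 105→25 °C: -129.72 kJ/s
Outlet flows (mol/s): A 2.6404, B 26.06
Sensible, products 25→93.7 °C: 120.35 kJ/s
Q = ΔH = 1327.5 kJ/s = 1327.5 kW
Heat supplied = 79649 kJ/min

Q_in = 79600 kJ/min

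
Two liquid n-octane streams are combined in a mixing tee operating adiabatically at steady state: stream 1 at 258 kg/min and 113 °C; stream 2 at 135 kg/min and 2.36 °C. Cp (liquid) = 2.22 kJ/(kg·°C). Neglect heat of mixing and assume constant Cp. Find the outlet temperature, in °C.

Energy balance with Q = 0: Σ ṁᵢCp,ᵢ(T_out − Tᵢ) = 0
T_out = Σ ṁᵢCp,ᵢTᵢ / Σ ṁᵢCp,ᵢ
      = 65429 / 872.46 = 74.994 °C

T_out = 75.0 °C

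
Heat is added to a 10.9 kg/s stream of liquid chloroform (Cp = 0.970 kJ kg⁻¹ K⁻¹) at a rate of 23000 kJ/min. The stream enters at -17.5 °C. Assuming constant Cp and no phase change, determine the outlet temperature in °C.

T_out = 18.8 °C

Q = 23000 kJ/min = 383.33 kJ/s
ΔT = Q/(ṁ·Cp) = 383.33/(10.9×0.970) = 36.256 K
T_out = -17.5 + 36.256 = 18.756 °C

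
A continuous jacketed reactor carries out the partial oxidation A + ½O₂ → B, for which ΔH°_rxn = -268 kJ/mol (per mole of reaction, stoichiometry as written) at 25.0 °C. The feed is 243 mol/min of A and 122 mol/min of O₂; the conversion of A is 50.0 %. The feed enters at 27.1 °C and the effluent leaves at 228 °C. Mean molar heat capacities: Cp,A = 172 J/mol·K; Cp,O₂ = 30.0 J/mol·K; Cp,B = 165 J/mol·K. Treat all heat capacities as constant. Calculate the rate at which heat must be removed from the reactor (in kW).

Extent of reaction ξ = 0.500 × 243 = 121.5 mol/min
Reaction term: ξ·ΔH°_rxn = 121.5 × -268 = -32562 kJ/min
Sensible, feed 27.1→25 °C: -95.458 kJ/min
Outlet flows (mol/min): A 121.5, O₂ 61.25, B 121.5
Sensible, products 25→228 °C: 8684.9 kJ/min
Q = ΔH = -23973 kJ/min = -399.54 kW
Heat removed = 399.54 kW

Q_out = 400 kW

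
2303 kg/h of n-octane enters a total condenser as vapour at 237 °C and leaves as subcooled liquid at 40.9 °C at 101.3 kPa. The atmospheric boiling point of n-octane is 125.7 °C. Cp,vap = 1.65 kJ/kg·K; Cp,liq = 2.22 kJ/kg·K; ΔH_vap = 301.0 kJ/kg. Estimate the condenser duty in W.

Q_c = 430000 W

vapour 237→125.7 °C: -183.64 kJ/kg
condensation at 125.7 °C: -301 kJ/kg
liquid 125.7→40.9 °C: -188.26 kJ/kg
Δh = -183.64 + -301 + -188.26 = -672.9 kJ/kg
Q = ṁ·Δh = 2303 kg/h × -672.9 kJ/kg = -1.5497e+06 kJ/h
|Q| = 430.47 kW = 430470 W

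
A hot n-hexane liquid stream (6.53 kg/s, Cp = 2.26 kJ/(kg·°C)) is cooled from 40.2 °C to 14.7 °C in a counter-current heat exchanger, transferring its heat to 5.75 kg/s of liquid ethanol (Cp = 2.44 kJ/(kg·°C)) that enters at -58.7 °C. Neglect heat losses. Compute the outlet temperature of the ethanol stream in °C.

T_c,out = -31.9 °C

Heat released by hot stream: Q = 6.53 × 2.26 × (40.2 − 14.7) = 376.32 kJ/s
Energy balance on cold side (adiabatic exchanger): Q = ṁ_c·Cp_c·(T_c,out − T_c,in)
T_c,out = -58.7 + 376.32/(5.75 × 2.44) = -31.877 °C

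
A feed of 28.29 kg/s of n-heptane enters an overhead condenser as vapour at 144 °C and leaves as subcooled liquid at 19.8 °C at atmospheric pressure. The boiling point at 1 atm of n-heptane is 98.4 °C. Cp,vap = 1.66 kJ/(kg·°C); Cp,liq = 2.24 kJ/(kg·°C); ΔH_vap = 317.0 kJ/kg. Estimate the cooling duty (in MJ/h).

Q_c = 57900 MJ/h

vapour 144→98.4 °C: -75.696 kJ/kg
condensation at 98.4 °C: -317 kJ/kg
liquid 98.4→19.8 °C: -176.06 kJ/kg
Δh = -75.696 + -317 + -176.06 = -568.76 kJ/kg
Q = ṁ·Δh = 28.29 kg/s × -568.76 kJ/kg = -16090 kJ/s
|Q| = 16090 kW = 57925 MJ/h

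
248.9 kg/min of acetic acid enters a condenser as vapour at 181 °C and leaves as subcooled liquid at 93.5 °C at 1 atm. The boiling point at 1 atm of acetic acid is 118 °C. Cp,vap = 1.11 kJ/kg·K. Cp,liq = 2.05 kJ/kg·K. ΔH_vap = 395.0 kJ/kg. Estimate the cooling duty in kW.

vapour 181→118 °C: -69.93 kJ/kg
condensation at 118 °C: -395 kJ/kg
liquid 118→93.5 °C: -50.225 kJ/kg
Δh = -69.93 + -395 + -50.225 = -515.15 kJ/kg
Q = ṁ·Δh = 248.9 kg/min × -515.15 kJ/kg = -128220 kJ/min
|Q| = 2137 kW

Q_c = 2140 kW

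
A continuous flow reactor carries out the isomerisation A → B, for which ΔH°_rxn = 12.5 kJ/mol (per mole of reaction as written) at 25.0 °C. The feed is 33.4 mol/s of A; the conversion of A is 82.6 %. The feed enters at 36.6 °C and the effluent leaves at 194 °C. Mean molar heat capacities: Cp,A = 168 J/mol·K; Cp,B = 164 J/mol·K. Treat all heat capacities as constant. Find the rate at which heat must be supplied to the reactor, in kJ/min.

Q_in = 72600 kJ/min

Extent of reaction ξ = 0.826 × 33.4 = 27.588 mol/s
Reaction term: ξ·ΔH°_rxn = 27.588 × 12.5 = 344.85 kJ/s
Sensible, feed 36.6→25 °C: -65.09 kJ/s
Outlet flows (mol/s): A 5.8116, B 27.588
Sensible, products 25→194 °C: 929.64 kJ/s
Q = ΔH = 1209.4 kJ/s = 1209.4 kW
Heat supplied = 72564 kJ/min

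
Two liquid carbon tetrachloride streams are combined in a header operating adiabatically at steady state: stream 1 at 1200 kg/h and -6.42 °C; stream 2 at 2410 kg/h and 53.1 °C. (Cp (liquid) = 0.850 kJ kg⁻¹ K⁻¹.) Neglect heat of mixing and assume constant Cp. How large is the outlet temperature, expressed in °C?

No heat crosses the boundary, so H_out = H_in.
T_out = Σ ṁᵢCp,ᵢTᵢ / Σ ṁᵢCp,ᵢ
      = 102230 / 3068.5 = 33.315 °C

T_out = 33.3 °C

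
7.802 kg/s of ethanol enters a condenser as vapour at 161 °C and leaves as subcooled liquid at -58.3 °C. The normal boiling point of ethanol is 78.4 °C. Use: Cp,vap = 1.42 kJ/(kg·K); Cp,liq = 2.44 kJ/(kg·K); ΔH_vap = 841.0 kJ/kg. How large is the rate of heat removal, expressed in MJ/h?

vapour 161→78.4 °C: -117.29 kJ/kg
condensation at 78.4 °C: -841 kJ/kg
liquid 78.4→-58.3 °C: -333.55 kJ/kg
Δh = -117.29 + -841 + -333.55 = -1291.8 kJ/kg
Q = ṁ·Δh = 7.802 kg/s × -1291.8 kJ/kg = -10079 kJ/s
|Q| = 10079 kW = 36284 MJ/h

Q_c = 36300 MJ/h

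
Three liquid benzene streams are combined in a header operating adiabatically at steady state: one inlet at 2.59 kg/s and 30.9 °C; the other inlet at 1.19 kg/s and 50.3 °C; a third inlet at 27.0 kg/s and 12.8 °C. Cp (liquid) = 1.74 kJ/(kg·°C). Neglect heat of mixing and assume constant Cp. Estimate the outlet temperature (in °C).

Adiabatic, steady state ⇒ Σ ṁᵢCp,ᵢ(T_out − Tᵢ) = 0
Σ ṁᵢCp,ᵢTᵢ = 2.59×1.74×30.9 + 1.19×1.74×50.3 + 27.0×1.74×12.8 = 844.75
Σ ṁᵢCp,ᵢ = 2.59×1.74 + 1.19×1.74 + 27.0×1.74 = 53.557
T_out = 844.75 / 53.557 = 15.773 °C

T_out = 15.8 °C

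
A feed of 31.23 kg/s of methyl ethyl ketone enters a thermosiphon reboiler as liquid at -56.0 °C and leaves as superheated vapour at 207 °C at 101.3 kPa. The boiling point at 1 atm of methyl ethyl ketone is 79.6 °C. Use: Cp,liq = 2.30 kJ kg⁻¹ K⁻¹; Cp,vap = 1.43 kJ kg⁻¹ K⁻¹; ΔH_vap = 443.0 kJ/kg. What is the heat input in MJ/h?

Q = 105000 MJ/h

liquid -56.0→79.6 °C: 311.88 kJ/kg
vaporisation at 79.6 °C: 443 kJ/kg
vapour 79.6→207 °C: 182.18 kJ/kg
Δh = 311.88 + 443 + 182.18 = 937.06 kJ/kg
Q = ṁ·Δh = 31.23 kg/s × 937.06 kJ/kg = 29264 kJ/s
|Q| = 29264 kW = 105350 MJ/h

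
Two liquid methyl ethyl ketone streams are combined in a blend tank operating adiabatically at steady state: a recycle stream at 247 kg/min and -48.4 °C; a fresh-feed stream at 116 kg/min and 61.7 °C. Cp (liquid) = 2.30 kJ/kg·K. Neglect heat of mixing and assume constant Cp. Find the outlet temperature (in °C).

No heat crosses the boundary, so H_out = H_in.
T_out = Σ ṁᵢCp,ᵢTᵢ / Σ ṁᵢCp,ᵢ
      = -11034 / 834.9 = -13.217 °C

T_out = -13.2 °C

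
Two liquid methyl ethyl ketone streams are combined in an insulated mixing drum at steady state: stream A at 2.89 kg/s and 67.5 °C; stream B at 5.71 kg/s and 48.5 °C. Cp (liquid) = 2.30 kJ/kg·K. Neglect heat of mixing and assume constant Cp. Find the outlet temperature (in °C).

T_out = 54.9 °C

Energy balance with Q = 0: Σ ṁᵢCp,ᵢ(T_out − Tᵢ) = 0
T_out = Σ ṁᵢCp,ᵢTᵢ / Σ ṁᵢCp,ᵢ
      = 1085.6 / 19.78 = 54.885 °C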